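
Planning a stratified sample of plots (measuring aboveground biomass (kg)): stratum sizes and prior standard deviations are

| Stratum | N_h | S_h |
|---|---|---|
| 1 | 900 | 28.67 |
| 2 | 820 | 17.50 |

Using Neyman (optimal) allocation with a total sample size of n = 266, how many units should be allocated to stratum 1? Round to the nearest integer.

Neyman allocation: n_h = n · N_h S_h / Σ N_i S_i, with n = 266.
  stratum 1: N_h·S_h = 900·28.67 = 25803.00
  stratum 2: N_h·S_h = 820·17.50 = 14350.00
Σ N_h S_h = 40153.00
n for stratum 1 = 266·25803.00/40153.00 = 170.936 → 171

171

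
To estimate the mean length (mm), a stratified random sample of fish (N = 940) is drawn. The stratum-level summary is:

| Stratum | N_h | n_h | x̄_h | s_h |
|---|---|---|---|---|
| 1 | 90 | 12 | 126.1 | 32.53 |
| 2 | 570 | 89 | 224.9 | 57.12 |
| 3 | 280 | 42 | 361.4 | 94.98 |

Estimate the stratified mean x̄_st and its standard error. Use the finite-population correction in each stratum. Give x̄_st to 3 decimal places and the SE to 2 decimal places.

x̄_st = Σ W_h x̄_h = (90·126.1 + 570·224.9 + 280·361.4)/940 = 256.10000
V̂(x̄_st) = Σ W_h² (1 − n_h/N_h) s_h²/n_h, with W_h = N_h/N and N = 940:
  stratum 1: (90/940)²·(1 − 12/90)·32.53²/12 = 0.700597
  stratum 2: (570/940)²·(1 − 89/570)·57.12²/89 = 11.375
  stratum 3: (280/940)²·(1 − 42/280)·94.98²/42 = 16.1992
V̂(x̄_st) = 28.2748
SE(x̄_st) = √28.2748 = 5.31741

x̄_st ≈ 256.100, SE ≈ 5.32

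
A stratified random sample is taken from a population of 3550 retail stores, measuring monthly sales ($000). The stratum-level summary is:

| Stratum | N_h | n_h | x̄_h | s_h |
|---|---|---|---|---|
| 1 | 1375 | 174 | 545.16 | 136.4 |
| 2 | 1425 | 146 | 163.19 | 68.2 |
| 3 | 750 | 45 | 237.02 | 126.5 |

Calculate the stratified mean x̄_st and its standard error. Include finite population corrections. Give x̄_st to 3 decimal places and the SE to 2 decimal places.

x̄_st = Σ W_h x̄_h = (1375·545.16 + 1425·163.19 + 750·237.02)/3550 = 326.73401
V̂(x̄_st) = Σ W_h² (1 − n_h/N_h) s_h²/n_h, with W_h = N_h/N and N = 3550:
  stratum 1: (1375/3550)²·(1 − 174/1375)·136.4²/174 = 14.011
  stratum 2: (1425/3550)²·(1 − 146/1425)·68.2²/146 = 4.60728
  stratum 3: (750/3550)²·(1 − 45/750)·126.5²/45 = 14.9198
V̂(x̄_st) = 33.538
SE(x̄_st) = √33.538 = 5.7912

x̄_st ≈ 326.734, SE ≈ 5.79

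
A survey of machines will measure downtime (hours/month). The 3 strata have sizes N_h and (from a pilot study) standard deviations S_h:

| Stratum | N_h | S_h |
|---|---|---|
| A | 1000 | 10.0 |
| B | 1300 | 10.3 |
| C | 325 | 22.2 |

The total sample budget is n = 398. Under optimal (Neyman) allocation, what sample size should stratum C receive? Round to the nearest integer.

Neyman allocation: n_h = n · N_h S_h / Σ N_i S_i, with n = 398.
  stratum A: N_h·S_h = 1000·10.0 = 10000.00
  stratum B: N_h·S_h = 1300·10.3 = 13390.00
  stratum C: N_h·S_h = 325·22.2 = 7215.00
Σ N_h S_h = 30605.00
n for stratum C = 398·7215.00/30605.00 = 93.827 → 94

94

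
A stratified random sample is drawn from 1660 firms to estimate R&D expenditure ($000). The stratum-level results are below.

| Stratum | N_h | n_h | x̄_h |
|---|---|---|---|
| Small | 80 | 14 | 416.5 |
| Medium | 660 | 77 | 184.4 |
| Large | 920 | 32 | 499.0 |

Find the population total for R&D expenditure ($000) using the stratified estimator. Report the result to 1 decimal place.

τ̂_st ≈ 614104.0

τ̂_st = Σ N_h x̄_h = 80·416.5 + 660·184.4 + 920·499.0 = 614104.0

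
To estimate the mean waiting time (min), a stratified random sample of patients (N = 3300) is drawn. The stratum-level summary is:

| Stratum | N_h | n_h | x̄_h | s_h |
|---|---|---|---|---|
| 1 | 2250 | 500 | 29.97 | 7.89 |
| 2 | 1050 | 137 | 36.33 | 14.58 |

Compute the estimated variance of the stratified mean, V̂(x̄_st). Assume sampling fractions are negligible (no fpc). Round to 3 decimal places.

V̂(x̄_st) = Σ W_h² s_h²/n_h, with W_h = N_h/N and N = 3300:
  stratum 1: (2250/3300)²·7.89²/500 = 0.057879
  stratum 2: (1050/3300)²·14.58²/137 = 0.157089
V̂(x̄_st) = 0.214968

V̂(x̄_st) ≈ 0.215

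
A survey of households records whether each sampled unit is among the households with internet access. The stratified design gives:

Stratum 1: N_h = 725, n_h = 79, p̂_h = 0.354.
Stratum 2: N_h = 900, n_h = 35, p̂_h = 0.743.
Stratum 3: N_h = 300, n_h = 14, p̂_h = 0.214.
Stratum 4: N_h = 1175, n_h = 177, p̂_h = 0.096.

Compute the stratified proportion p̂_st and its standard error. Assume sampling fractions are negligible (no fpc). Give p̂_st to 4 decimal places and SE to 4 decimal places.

N = 3100; stratum weights W_h = N_h/N.
p̂_st = Σ W_h p̂_h = (725·0.354 + 900·0.743 + 300·0.214 + 1175·0.096)/3100 = 0.35560
V̂(p̂_st) = Σ W_h² p̂_h(1−p̂_h)/(n_h−1):
  stratum 1: (725/3100)²·0.354·0.646/78 = 0.000160359
  stratum 2: (900/3100)²·0.743·0.257/34 = 0.000473374
  stratum 3: (300/3100)²·0.214·0.786/13 = 0.000121175
  stratum 4: (1175/3100)²·0.096·0.904/176 = 7.08401e-05
V̂(p̂_st) = 0.000825748; SE = √V̂ = 0.0287358

p̂_st ≈ 0.3556, SE ≈ 0.0287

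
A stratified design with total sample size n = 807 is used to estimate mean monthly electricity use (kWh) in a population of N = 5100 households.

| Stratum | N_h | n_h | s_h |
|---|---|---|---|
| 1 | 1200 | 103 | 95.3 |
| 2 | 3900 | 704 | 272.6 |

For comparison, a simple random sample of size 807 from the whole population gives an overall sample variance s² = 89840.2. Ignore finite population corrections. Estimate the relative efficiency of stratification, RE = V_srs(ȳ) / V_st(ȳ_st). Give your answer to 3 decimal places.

V̂(ȳ_st) = Σ W_h² s_h²/n_h, with W_h = N_h/N and N = 5100:
  stratum 1: (1200/5100)²·95.3²/103 = 4.8817
  stratum 2: (3900/5100)²·272.6²/704 = 61.726
V_st = 66.6077
V_srs = s²/n = 89840.2/807 = 111.326
Relative efficiency = V_srs / V_st = 111.326/66.6077 = 1.6714

RE ≈ 1.671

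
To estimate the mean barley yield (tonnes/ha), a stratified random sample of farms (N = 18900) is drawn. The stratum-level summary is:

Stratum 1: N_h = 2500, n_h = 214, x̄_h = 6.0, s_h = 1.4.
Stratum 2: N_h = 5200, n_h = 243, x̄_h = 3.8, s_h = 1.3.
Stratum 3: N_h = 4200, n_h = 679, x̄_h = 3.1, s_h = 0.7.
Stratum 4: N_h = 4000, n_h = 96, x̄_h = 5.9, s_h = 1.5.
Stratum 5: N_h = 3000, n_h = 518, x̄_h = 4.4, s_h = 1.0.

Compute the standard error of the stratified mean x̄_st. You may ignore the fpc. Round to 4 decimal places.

V̂(x̄_st) = Σ W_h² s_h²/n_h, with W_h = N_h/N and N = 18900:
  stratum 1: (2500/18900)²·1.4²/214 = 0.00016025
  stratum 2: (5200/18900)²·1.3²/243 = 0.000526458
  stratum 3: (4200/18900)²·0.7²/679 = 3.5637e-05
  stratum 4: (4000/18900)²·1.5²/96 = 0.0010498
  stratum 5: (3000/18900)²·1.0²/518 = 4.86395e-05
V̂(x̄_st) = 0.00182079
SE(x̄_st) = √0.00182079 = 0.0426707

SE(x̄_st) ≈ 0.0427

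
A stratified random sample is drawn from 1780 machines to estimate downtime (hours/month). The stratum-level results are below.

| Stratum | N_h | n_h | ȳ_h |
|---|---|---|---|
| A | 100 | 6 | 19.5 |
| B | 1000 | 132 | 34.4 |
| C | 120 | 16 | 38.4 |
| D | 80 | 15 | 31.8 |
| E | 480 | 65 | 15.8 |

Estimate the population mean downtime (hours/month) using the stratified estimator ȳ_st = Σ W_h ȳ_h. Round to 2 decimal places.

N = Σ N_h = 1780. Stratum weights W_h = N_h/N.
ȳ_st = (100·19.5 + 1000·34.4 + 120·38.4 + 80·31.8 + 480·15.8) / 1780 = 28.7000

ȳ_st ≈ 28.70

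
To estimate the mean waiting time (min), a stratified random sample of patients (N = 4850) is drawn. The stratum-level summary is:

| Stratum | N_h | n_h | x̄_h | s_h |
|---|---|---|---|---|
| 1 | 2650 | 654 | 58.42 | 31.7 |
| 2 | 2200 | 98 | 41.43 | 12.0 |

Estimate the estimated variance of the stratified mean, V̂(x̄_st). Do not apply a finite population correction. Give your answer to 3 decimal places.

V̂(x̄_st) = Σ W_h² s_h²/n_h, with W_h = N_h/N and N = 4850:
  stratum 1: (2650/4850)²·31.7²/654 = 0.458721
  stratum 2: (2200/4850)²·12.0²/98 = 0.302342
V̂(x̄_st) = 0.761063

V̂(x̄_st) ≈ 0.761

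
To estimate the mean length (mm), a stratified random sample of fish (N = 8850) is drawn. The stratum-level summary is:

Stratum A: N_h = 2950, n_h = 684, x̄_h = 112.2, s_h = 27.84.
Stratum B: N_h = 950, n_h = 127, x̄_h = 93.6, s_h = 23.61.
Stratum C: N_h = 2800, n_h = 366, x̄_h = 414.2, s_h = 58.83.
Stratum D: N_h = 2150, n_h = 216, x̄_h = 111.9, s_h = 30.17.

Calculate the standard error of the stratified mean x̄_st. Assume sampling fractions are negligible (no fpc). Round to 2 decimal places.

SE(x̄_st) ≈ 1.17

V̂(x̄_st) = Σ W_h² s_h²/n_h, with W_h = N_h/N and N = 8850:
  stratum A: (2950/8850)²·27.84²/684 = 0.125904
  stratum B: (950/8850)²·23.61²/127 = 0.0505765
  stratum C: (2800/8850)²·58.83²/366 = 0.946556
  stratum D: (2150/8850)²·30.17²/216 = 0.248707
V̂(x̄_st) = 1.37174
SE(x̄_st) = √1.37174 = 1.17121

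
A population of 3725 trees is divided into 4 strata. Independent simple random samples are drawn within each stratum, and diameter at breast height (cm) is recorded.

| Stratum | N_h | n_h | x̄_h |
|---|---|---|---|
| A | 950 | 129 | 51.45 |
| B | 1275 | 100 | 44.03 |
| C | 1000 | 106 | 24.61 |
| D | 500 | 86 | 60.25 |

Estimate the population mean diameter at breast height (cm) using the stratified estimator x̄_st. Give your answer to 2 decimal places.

N = Σ N_h = 3725. Stratum weights W_h = N_h/N.
x̄_st = (950·51.45 + 1275·44.03 + 1000·24.61 + 500·60.25) / 3725 = 42.8861

x̄_st ≈ 42.89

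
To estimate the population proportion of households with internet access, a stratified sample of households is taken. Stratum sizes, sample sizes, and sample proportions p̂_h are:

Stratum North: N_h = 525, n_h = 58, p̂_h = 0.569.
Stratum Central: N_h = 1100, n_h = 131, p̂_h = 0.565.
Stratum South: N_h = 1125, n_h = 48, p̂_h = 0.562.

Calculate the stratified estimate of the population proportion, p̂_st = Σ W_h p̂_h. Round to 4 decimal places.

p̂_st ≈ 0.5645

N = 2750; stratum weights W_h = N_h/N.
p̂_st = Σ W_h p̂_h = (525·0.569 + 1100·0.565 + 1125·0.562)/2750 = 0.56454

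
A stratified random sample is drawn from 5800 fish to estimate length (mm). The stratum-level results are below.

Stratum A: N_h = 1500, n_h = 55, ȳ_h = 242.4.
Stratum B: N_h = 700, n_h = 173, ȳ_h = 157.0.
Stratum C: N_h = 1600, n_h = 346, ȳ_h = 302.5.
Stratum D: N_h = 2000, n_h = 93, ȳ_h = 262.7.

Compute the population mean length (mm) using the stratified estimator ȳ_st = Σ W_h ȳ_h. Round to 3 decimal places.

ȳ_st ≈ 255.672

N = Σ N_h = 5800. Stratum weights W_h = N_h/N.
ȳ_st = (1500·242.4 + 700·157.0 + 1600·302.5 + 2000·262.7) / 5800 = 255.67241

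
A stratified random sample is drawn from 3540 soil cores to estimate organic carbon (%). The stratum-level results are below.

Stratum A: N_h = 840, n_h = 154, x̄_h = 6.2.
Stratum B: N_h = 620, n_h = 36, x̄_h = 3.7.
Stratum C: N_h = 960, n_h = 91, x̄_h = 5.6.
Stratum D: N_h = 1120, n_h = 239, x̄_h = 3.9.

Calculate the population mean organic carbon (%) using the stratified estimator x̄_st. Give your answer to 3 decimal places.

x̄_st ≈ 4.872

N = Σ N_h = 3540. Stratum weights W_h = N_h/N.
x̄_st = (840·6.2 + 620·3.7 + 960·5.6 + 1120·3.9) / 3540 = 4.87175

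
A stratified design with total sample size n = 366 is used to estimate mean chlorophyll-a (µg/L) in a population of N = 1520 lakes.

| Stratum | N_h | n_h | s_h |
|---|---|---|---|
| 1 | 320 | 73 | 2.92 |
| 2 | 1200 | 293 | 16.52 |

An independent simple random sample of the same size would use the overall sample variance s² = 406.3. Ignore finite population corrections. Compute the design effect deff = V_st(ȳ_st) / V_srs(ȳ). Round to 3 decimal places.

deff ≈ 0.528

V̂(ȳ_st) = Σ W_h² s_h²/n_h, with W_h = N_h/N and N = 1520:
  stratum 1: (320/1520)²·2.92²/73 = 0.00517673
  stratum 2: (1200/1520)²·16.52²/293 = 0.580534
V_st = 0.585711
V_srs = s²/n = 406.3/366 = 1.11011
deff = V_st / V_srs = 0.585711/1.11011 = 0.5276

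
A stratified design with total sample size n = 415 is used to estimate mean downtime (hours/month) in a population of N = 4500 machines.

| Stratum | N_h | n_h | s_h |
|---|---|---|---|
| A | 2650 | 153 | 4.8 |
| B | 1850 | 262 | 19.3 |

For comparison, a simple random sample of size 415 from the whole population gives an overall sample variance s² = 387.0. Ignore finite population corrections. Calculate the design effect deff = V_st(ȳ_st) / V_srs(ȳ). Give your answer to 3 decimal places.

deff ≈ 0.314

V̂(ȳ_st) = Σ W_h² s_h²/n_h, with W_h = N_h/N and N = 4500:
  stratum A: (2650/4500)²·4.8²/153 = 0.0522225
  stratum B: (1850/4500)²·19.3²/262 = 0.240288
V_st = 0.29251
V_srs = s²/n = 387.0/415 = 0.93253
deff = V_st / V_srs = 0.29251/0.93253 = 0.3137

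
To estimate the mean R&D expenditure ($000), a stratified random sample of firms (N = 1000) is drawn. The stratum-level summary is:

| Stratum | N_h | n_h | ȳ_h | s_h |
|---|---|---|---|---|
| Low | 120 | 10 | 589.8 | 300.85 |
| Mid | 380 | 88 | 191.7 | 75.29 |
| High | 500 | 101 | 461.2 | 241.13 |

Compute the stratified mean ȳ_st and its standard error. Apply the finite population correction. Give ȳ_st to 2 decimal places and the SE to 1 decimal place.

ȳ_st = Σ W_h ȳ_h = (120·589.8 + 380·191.7 + 500·461.2)/1000 = 374.22200
V̂(ȳ_st) = Σ W_h² (1 − n_h/N_h) s_h²/n_h, with W_h = N_h/N and N = 1000:
  stratum Low: (120/1000)²·(1 − 10/120)·300.85²/10 = 119.474
  stratum Mid: (380/1000)²·(1 − 88/380)·75.29²/88 = 7.14757
  stratum High: (500/1000)²·(1 − 101/500)·241.13²/101 = 114.848
V̂(ȳ_st) = 241.47
SE(ȳ_st) = √241.47 = 15.5393

ȳ_st ≈ 374.22, SE ≈ 15.5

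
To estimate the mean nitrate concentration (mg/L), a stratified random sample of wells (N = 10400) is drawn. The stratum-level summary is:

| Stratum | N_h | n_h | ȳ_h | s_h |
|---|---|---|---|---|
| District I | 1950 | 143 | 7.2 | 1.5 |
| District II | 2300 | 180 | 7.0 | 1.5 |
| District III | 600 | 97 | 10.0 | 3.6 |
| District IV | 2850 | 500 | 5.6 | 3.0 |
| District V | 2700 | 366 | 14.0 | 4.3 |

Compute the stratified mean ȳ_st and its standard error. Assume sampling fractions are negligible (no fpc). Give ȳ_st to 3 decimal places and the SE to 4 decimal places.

ȳ_st ≈ 8.644, SE ≈ 0.0798

ȳ_st = Σ W_h ȳ_h = (1950·7.2 + 2300·7.0 + 600·10.0 + 2850·5.6 + 2700·14.0)/10400 = 8.64423
V̂(ȳ_st) = Σ W_h² s_h²/n_h, with W_h = N_h/N and N = 10400:
  stratum District I: (1950/10400)²·1.5²/143 = 0.000553158
  stratum District II: (2300/10400)²·1.5²/180 = 0.000611363
  stratum District III: (600/10400)²·3.6²/97 = 0.000444702
  stratum District IV: (2850/10400)²·3.0²/500 = 0.00135175
  stratum District V: (2700/10400)²·4.3²/366 = 0.003405
V̂(ȳ_st) = 0.00636597
SE(ȳ_st) = √0.00636597 = 0.079787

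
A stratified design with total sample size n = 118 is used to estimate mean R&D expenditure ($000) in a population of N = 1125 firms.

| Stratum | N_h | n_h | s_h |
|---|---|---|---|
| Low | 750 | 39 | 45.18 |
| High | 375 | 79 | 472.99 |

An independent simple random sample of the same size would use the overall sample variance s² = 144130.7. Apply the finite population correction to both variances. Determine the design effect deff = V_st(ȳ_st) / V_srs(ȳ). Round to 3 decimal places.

V̂(ȳ_st) = Σ W_h² (1 − n_h/N_h) s_h²/n_h, with W_h = N_h/N and N = 1125:
  stratum Low: (750/1125)²·(1 − 39/750)·45.18²/39 = 22.0523
  stratum High: (375/1125)²·(1 − 79/375)·472.99²/79 = 248.367
V_st = 270.42
V_srs = (1 − 118/1125)·144130.7/118 = 1093.33
deff = V_st / V_srs = 270.42/1093.33 = 0.2473

deff ≈ 0.247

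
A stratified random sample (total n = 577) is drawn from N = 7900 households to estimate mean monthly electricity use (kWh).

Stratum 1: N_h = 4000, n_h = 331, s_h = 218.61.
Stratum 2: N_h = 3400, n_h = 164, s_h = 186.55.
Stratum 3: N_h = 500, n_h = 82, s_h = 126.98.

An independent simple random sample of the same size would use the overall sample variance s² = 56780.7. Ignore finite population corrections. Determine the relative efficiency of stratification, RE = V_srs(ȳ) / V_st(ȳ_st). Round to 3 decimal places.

V̂(ȳ_st) = Σ W_h² s_h²/n_h, with W_h = N_h/N and N = 7900:
  stratum 1: (4000/7900)²·218.61²/331 = 37.015
  stratum 2: (3400/7900)²·186.55²/164 = 39.3052
  stratum 3: (500/7900)²·126.98²/82 = 0.787667
V_st = 77.1079
V_srs = s²/n = 56780.7/577 = 98.4068
Relative efficiency = V_srs / V_st = 98.4068/77.1079 = 1.2762

RE ≈ 1.276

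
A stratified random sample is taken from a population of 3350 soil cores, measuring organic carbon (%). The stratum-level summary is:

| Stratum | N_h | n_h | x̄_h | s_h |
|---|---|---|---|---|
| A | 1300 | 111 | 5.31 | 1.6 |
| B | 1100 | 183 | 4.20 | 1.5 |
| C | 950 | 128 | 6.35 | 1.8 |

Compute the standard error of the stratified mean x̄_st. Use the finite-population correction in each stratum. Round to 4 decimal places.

SE(x̄_st) ≈ 0.0777

V̂(x̄_st) = Σ W_h² (1 − n_h/N_h) s_h²/n_h, with W_h = N_h/N and N = 3350:
  stratum A: (1300/3350)²·(1 − 111/1300)·1.6²/111 = 0.00317653
  stratum B: (1100/3350)²·(1 − 183/1100)·1.5²/183 = 0.00110511
  stratum C: (950/3350)²·(1 − 128/950)·1.8²/128 = 0.00176133
V̂(x̄_st) = 0.00604296
SE(x̄_st) = √0.00604296 = 0.0777365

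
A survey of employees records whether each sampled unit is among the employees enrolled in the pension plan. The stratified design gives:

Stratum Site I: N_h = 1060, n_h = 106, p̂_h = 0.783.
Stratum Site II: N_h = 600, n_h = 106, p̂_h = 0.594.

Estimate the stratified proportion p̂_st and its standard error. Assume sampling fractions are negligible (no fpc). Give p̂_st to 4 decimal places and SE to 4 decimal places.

p̂_st ≈ 0.7147, SE ≈ 0.0310

N = 1660; stratum weights W_h = N_h/N.
p̂_st = Σ W_h p̂_h = (1060·0.783 + 600·0.594)/1660 = 0.71469
V̂(p̂_st) = Σ W_h² p̂_h(1−p̂_h)/(n_h−1):
  stratum Site I: (1060/1660)²·0.783·0.217/105 = 0.000659823
  stratum Site II: (600/1660)²·0.594·0.406/105 = 0.000300061
V̂(p̂_st) = 0.000959884; SE = √V̂ = 0.030982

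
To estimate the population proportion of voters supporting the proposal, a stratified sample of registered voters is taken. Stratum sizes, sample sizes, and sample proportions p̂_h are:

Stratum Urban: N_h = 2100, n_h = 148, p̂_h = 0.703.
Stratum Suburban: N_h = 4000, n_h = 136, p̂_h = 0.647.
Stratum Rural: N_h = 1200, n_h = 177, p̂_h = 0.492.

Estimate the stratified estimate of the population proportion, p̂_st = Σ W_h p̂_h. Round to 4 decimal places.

N = 7300; stratum weights W_h = N_h/N.
p̂_st = Σ W_h p̂_h = (2100·0.703 + 4000·0.647 + 1200·0.492)/7300 = 0.63763

p̂_st ≈ 0.6376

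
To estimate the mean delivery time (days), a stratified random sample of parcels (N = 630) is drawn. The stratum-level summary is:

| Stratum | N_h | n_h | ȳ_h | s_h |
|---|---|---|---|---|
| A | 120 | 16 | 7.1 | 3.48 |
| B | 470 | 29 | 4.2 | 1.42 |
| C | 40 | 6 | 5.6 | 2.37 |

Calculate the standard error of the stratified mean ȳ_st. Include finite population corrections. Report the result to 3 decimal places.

V̂(ȳ_st) = Σ W_h² (1 − n_h/N_h) s_h²/n_h, with W_h = N_h/N and N = 630:
  stratum A: (120/630)²·(1 − 16/120)·3.48²/16 = 0.0237997
  stratum B: (470/630)²·(1 − 29/470)·1.42²/29 = 0.0363107
  stratum C: (40/630)²·(1 − 6/40)·2.37²/6 = 0.00320777
V̂(ȳ_st) = 0.0633181
SE(ȳ_st) = √0.0633181 = 0.251631

SE(ȳ_st) ≈ 0.252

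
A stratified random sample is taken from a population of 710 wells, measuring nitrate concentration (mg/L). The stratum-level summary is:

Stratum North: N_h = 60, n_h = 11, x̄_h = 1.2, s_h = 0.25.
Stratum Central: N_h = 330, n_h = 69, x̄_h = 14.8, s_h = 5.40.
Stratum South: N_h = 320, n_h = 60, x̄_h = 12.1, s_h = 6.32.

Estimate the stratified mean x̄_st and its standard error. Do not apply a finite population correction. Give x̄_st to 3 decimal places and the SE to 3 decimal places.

x̄_st = Σ W_h x̄_h = (60·1.2 + 330·14.8 + 320·12.1)/710 = 12.43380
V̂(x̄_st) = Σ W_h² s_h²/n_h, with W_h = N_h/N and N = 710:
  stratum North: (60/710)²·0.25²/11 = 4.05764e-05
  stratum Central: (330/710)²·5.40²/69 = 0.0912956
  stratum South: (320/710)²·6.32²/60 = 0.135228
V̂(x̄_st) = 0.226564
SE(x̄_st) = √0.226564 = 0.475987

x̄_st ≈ 12.434, SE ≈ 0.476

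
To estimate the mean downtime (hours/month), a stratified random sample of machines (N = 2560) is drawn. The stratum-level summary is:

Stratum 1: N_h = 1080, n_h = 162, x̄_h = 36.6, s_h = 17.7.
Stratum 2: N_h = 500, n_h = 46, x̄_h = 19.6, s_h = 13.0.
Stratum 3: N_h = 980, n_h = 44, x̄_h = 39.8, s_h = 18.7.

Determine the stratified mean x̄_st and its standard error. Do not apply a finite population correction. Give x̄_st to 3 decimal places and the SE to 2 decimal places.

x̄_st = Σ W_h x̄_h = (1080·36.6 + 500·19.6 + 980·39.8)/2560 = 34.50469
V̂(x̄_st) = Σ W_h² s_h²/n_h, with W_h = N_h/N and N = 2560:
  stratum 1: (1080/2560)²·17.7²/162 = 0.344191
  stratum 2: (500/2560)²·13.0²/46 = 0.140149
  stratum 3: (980/2560)²·18.7²/44 = 1.16467
V̂(x̄_st) = 1.64901
SE(x̄_st) = √1.64901 = 1.28414

x̄_st ≈ 34.505, SE ≈ 1.28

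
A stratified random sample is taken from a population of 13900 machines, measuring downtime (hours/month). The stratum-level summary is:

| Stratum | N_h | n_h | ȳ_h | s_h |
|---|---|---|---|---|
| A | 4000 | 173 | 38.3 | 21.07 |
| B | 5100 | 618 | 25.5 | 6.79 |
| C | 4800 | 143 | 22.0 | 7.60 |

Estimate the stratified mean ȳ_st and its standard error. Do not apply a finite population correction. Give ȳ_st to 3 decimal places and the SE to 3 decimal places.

ȳ_st = Σ W_h ȳ_h = (4000·38.3 + 5100·25.5 + 4800·22.0)/13900 = 27.97482
V̂(ȳ_st) = Σ W_h² s_h²/n_h, with W_h = N_h/N and N = 13900:
  stratum A: (4000/13900)²·21.07²/173 = 0.212507
  stratum B: (5100/13900)²·6.79²/618 = 0.010043
  stratum C: (4800/13900)²·7.60²/143 = 0.0481664
V̂(ȳ_st) = 0.270716
SE(ȳ_st) = √0.270716 = 0.520304

ȳ_st ≈ 27.975, SE ≈ 0.520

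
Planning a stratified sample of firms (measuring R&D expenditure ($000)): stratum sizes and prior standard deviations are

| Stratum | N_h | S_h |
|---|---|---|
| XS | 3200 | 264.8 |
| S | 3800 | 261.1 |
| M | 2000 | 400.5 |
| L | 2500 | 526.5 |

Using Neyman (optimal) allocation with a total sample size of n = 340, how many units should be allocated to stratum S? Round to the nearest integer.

85

Neyman allocation: n_h = n · N_h S_h / Σ N_i S_i, with n = 340.
  stratum XS: N_h·S_h = 3200·264.8 = 847360.00
  stratum S: N_h·S_h = 3800·261.1 = 992180.00
  stratum M: N_h·S_h = 2000·400.5 = 801000.00
  stratum L: N_h·S_h = 2500·526.5 = 1316250.00
Σ N_h S_h = 3956790.00
n for stratum S = 340·992180.00/3956790.00 = 85.256 → 85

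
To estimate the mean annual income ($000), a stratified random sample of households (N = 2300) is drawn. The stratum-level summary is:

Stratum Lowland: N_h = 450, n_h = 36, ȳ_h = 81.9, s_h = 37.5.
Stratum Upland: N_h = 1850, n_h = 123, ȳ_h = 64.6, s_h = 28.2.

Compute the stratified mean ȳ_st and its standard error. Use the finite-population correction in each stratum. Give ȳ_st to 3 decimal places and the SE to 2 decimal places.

ȳ_st ≈ 67.985, SE ≈ 2.30

ȳ_st = Σ W_h ȳ_h = (450·81.9 + 1850·64.6)/2300 = 67.98478
V̂(ȳ_st) = Σ W_h² (1 − n_h/N_h) s_h²/n_h, with W_h = N_h/N and N = 2300:
  stratum Lowland: (450/2300)²·(1 − 36/450)·37.5²/36 = 1.37568
  stratum Upland: (1850/2300)²·(1 − 123/1850)·28.2²/123 = 3.90482
V̂(ȳ_st) = 5.2805
SE(ȳ_st) = √5.2805 = 2.29793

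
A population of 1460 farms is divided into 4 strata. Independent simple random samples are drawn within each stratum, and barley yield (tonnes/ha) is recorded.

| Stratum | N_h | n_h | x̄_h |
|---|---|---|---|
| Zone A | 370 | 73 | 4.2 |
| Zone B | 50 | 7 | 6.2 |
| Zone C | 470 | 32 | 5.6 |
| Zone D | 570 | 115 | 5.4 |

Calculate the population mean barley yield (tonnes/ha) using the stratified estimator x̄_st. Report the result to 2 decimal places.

x̄_st ≈ 5.19

N = Σ N_h = 1460. Stratum weights W_h = N_h/N.
x̄_st = (370·4.2 + 50·6.2 + 470·5.6 + 570·5.4) / 1460 = 5.1877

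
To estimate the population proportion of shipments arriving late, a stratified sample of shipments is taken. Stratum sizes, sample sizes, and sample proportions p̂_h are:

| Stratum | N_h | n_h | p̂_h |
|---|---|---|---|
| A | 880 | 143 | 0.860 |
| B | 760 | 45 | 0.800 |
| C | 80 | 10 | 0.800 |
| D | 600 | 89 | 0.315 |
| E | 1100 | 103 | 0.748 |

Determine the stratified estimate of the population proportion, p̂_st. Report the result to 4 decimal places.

p̂_st ≈ 0.7136

N = 3420; stratum weights W_h = N_h/N.
p̂_st = Σ W_h p̂_h = (880·0.860 + 760·0.800 + 80·0.800 + 600·0.315 + 1100·0.748)/3420 = 0.71363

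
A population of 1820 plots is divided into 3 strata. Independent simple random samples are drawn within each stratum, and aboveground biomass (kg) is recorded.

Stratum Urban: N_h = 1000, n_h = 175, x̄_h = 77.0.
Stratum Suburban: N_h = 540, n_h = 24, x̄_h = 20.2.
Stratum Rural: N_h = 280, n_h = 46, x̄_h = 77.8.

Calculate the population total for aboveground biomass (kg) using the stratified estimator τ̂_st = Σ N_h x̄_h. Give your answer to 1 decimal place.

τ̂_st = Σ N_h x̄_h = 1000·77.0 + 540·20.2 + 280·77.8 = 109692.0

τ̂_st ≈ 109692.0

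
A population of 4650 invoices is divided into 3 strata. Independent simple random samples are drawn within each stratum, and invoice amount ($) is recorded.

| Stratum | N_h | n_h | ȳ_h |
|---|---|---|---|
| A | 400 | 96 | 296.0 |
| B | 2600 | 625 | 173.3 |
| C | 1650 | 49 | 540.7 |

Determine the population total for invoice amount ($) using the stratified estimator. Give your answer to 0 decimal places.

τ̂_st ≈ 1461135

τ̂_st = Σ N_h ȳ_h = 400·296.0 + 2600·173.3 + 1650·540.7 = 1461135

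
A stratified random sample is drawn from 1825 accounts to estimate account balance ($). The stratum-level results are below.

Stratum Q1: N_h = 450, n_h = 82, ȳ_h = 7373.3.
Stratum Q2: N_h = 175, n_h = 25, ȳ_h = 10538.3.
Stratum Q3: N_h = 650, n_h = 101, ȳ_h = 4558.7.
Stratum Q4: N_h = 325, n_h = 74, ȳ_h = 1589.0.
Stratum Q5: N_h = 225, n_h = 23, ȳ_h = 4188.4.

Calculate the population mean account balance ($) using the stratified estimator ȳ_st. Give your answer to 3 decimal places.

ȳ_st ≈ 5251.593

N = Σ N_h = 1825. Stratum weights W_h = N_h/N.
ȳ_st = (450·7373.3 + 175·10538.3 + 650·4558.7 + 325·1589.0 + 225·4188.4) / 1825 = 5251.59315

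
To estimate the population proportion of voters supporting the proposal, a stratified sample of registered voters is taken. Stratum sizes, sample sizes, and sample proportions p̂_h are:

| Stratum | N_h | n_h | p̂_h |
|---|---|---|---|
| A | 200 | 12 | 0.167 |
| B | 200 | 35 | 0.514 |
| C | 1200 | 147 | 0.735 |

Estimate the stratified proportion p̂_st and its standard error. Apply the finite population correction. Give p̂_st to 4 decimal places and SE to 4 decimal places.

p̂_st ≈ 0.6364, SE ≈ 0.0306

N = 1600; stratum weights W_h = N_h/N.
p̂_st = Σ W_h p̂_h = (200·0.167 + 200·0.514 + 1200·0.735)/1600 = 0.63638
V̂(p̂_st) = Σ W_h² (1 − n_h/N_h) p̂_h(1−p̂_h)/(n_h−1):
  stratum A: (200/1600)²·(1 − 12/200)·0.167·0.833/11 = 0.000185745
  stratum B: (200/1600)²·(1 − 35/200)·0.514·0.486/34 = 9.47097e-05
  stratum C: (1200/1600)²·(1 − 147/1200)·0.735·0.265/146 = 0.000658491
V̂(p̂_st) = 0.000938946; SE = √V̂ = 0.0306422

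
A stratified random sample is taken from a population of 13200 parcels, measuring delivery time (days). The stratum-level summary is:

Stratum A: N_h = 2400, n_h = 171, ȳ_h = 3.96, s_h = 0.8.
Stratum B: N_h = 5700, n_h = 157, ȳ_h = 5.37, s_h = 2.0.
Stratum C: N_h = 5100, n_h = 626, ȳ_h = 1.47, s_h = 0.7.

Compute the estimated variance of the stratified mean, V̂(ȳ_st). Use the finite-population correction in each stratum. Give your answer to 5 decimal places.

V̂(ȳ_st) = Σ W_h² (1 − n_h/N_h) s_h²/n_h, with W_h = N_h/N and N = 13200:
  stratum A: (2400/13200)²·(1 − 171/2400)·0.8²/171 = 0.00011491
  stratum B: (5700/13200)²·(1 − 157/5700)·2.0²/157 = 0.0046199
  stratum C: (5100/13200)²·(1 − 626/5100)·0.7²/626 = 0.000102504
V̂(ȳ_st) = 0.00483731

V̂(ȳ_st) ≈ 0.00484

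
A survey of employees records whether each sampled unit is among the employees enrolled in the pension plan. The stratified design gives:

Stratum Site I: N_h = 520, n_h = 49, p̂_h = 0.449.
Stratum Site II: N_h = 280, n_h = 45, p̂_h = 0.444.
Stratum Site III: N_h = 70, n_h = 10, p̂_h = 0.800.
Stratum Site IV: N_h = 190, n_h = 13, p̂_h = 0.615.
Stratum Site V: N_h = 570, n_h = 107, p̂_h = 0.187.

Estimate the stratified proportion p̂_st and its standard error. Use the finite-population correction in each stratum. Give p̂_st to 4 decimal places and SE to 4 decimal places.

p̂_st ≈ 0.3909, SE ≈ 0.0322

N = 1630; stratum weights W_h = N_h/N.
p̂_st = Σ W_h p̂_h = (520·0.449 + 280·0.444 + 70·0.800 + 190·0.615 + 570·0.187)/1630 = 0.39094
V̂(p̂_st) = Σ W_h² (1 − n_h/N_h) p̂_h(1−p̂_h)/(n_h−1):
  stratum Site I: (520/1630)²·(1 − 49/520)·0.449·0.551/48 = 0.000475123
  stratum Site II: (280/1630)²·(1 − 45/280)·0.444·0.556/44 = 0.000138949
  stratum Site III: (70/1630)²·(1 − 10/70)·0.800·0.200/9 = 2.81029e-05
  stratum Site IV: (190/1630)²·(1 − 13/190)·0.615·0.385/12 = 0.00024975
  stratum Site V: (570/1630)²·(1 − 107/570)·0.187·0.813/106 = 0.000142465
V̂(p̂_st) = 0.00103439; SE = √V̂ = 0.0321619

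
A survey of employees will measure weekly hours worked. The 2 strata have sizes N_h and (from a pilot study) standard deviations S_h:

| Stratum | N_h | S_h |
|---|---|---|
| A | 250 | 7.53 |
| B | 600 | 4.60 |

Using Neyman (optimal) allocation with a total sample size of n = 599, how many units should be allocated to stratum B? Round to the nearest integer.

356

Neyman allocation: n_h = n · N_h S_h / Σ N_i S_i, with n = 599.
  stratum A: N_h·S_h = 250·7.53 = 1882.50
  stratum B: N_h·S_h = 600·4.60 = 2760.00
Σ N_h S_h = 4642.50
n for stratum B = 599·2760.00/4642.50 = 356.110 → 356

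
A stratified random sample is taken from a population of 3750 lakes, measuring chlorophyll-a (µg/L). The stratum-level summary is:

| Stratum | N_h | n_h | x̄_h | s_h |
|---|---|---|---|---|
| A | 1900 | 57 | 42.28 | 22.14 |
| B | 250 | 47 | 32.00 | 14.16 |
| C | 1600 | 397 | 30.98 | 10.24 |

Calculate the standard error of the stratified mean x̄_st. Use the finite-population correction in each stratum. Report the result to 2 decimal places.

V̂(x̄_st) = Σ W_h² (1 − n_h/N_h) s_h²/n_h, with W_h = N_h/N and N = 3750:
  stratum A: (1900/3750)²·(1 − 57/1900)·22.14²/57 = 2.14139
  stratum B: (250/3750)²·(1 − 47/250)·14.16²/47 = 0.0153958
  stratum C: (1600/3750)²·(1 − 397/1600)·10.24²/397 = 0.036152
V̂(x̄_st) = 2.19294
SE(x̄_st) = √2.19294 = 1.48086

SE(x̄_st) ≈ 1.48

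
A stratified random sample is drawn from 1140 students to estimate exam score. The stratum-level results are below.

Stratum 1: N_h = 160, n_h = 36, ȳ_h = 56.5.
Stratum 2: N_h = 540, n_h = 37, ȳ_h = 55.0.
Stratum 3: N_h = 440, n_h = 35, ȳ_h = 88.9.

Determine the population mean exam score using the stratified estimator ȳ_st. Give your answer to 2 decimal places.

N = Σ N_h = 1140. Stratum weights W_h = N_h/N.
ȳ_st = (160·56.5 + 540·55.0 + 440·88.9) / 1140 = 68.2947

ȳ_st ≈ 68.29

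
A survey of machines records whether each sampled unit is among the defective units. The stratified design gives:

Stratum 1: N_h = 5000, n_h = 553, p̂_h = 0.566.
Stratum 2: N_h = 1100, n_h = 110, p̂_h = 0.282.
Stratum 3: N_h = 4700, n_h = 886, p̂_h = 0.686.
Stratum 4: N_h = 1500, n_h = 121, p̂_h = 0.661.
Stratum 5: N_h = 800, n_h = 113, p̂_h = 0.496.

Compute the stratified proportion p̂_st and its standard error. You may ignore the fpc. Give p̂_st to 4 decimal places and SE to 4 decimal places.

N = 13100; stratum weights W_h = N_h/N.
p̂_st = Σ W_h p̂_h = (5000·0.566 + 1100·0.282 + 4700·0.686 + 1500·0.661 + 800·0.496)/13100 = 0.59181
V̂(p̂_st) = Σ W_h² p̂_h(1−p̂_h)/(n_h−1):
  stratum 1: (5000/13100)²·0.566·0.434/552 = 6.48283e-05
  stratum 2: (1100/13100)²·0.282·0.718/109 = 1.30975e-05
  stratum 3: (4700/13100)²·0.686·0.314/885 = 3.13302e-05
  stratum 4: (1500/13100)²·0.661·0.339/120 = 2.44827e-05
  stratum 5: (800/13100)²·0.496·0.504/112 = 8.32399e-06
V̂(p̂_st) = 0.000142063; SE = √V̂ = 0.011919

p̂_st ≈ 0.5918, SE ≈ 0.0119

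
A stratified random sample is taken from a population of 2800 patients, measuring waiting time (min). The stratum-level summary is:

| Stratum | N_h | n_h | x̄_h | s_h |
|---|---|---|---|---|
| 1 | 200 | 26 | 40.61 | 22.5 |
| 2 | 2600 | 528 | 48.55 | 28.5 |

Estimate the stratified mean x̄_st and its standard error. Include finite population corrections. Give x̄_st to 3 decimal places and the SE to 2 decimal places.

x̄_st ≈ 47.983, SE ≈ 1.07

x̄_st = Σ W_h x̄_h = (200·40.61 + 2600·48.55)/2800 = 47.98286
V̂(x̄_st) = Σ W_h² (1 − n_h/N_h) s_h²/n_h, with W_h = N_h/N and N = 2800:
  stratum 1: (200/2800)²·(1 − 26/200)·22.5²/26 = 0.0864281
  stratum 2: (2600/2800)²·(1 − 528/2600)·28.5²/528 = 1.05707
V̂(x̄_st) = 1.1435
SE(x̄_st) = √1.1435 = 1.06934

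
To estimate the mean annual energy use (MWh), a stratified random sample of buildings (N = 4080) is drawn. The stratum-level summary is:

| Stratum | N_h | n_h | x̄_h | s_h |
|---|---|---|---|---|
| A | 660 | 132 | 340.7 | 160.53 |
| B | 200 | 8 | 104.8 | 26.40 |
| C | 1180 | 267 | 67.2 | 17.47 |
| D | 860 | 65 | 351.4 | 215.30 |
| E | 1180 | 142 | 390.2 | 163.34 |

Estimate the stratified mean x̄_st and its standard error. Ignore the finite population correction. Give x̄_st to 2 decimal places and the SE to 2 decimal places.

x̄_st = Σ W_h x̄_h = (660·340.7 + 200·104.8 + 1180·67.2 + 860·351.4 + 1180·390.2)/4080 = 266.60735
V̂(x̄_st) = Σ W_h² s_h²/n_h, with W_h = N_h/N and N = 4080:
  stratum A: (660/4080)²·160.53²/132 = 5.10865
  stratum B: (200/4080)²·26.40²/8 = 0.209343
  stratum C: (1180/4080)²·17.47²/267 = 0.0956133
  stratum D: (860/4080)²·215.30²/65 = 31.6848
  stratum E: (1180/4080)²·163.34²/142 = 15.7159
V̂(x̄_st) = 52.8144
SE(x̄_st) = √52.8144 = 7.26735

x̄_st ≈ 266.61, SE ≈ 7.27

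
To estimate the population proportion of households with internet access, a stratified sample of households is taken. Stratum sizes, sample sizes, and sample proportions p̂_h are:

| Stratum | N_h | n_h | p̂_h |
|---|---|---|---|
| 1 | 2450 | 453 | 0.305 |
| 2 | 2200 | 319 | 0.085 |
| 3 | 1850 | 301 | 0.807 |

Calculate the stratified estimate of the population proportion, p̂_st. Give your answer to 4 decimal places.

N = 6500; stratum weights W_h = N_h/N.
p̂_st = Σ W_h p̂_h = (2450·0.305 + 2200·0.085 + 1850·0.807)/6500 = 0.37342

p̂_st ≈ 0.3734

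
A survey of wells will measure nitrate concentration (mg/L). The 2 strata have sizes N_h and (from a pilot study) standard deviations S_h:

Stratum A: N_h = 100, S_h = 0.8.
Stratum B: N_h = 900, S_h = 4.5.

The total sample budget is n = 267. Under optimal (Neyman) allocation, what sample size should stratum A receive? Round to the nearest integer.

Neyman allocation: n_h = n · N_h S_h / Σ N_i S_i, with n = 267.
  stratum A: N_h·S_h = 100·0.8 = 80.00
  stratum B: N_h·S_h = 900·4.5 = 4050.00
Σ N_h S_h = 4130.00
n for stratum A = 267·80.00/4130.00 = 5.172 → 5

5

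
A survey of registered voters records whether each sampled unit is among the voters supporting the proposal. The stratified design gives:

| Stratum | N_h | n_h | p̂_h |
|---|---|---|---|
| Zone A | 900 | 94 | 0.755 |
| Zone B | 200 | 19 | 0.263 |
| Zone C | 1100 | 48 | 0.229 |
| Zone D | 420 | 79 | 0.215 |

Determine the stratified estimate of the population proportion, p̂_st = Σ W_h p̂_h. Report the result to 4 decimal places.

p̂_st ≈ 0.4100

N = 2620; stratum weights W_h = N_h/N.
p̂_st = Σ W_h p̂_h = (900·0.755 + 200·0.263 + 1100·0.229 + 420·0.215)/2620 = 0.41004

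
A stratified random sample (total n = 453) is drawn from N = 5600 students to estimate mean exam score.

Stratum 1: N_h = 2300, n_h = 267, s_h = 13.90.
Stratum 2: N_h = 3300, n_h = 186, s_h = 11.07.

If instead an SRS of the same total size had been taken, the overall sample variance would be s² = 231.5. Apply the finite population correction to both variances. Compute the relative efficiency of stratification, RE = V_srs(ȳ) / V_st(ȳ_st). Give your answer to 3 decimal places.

RE ≈ 1.451

V̂(ȳ_st) = Σ W_h² (1 − n_h/N_h) s_h²/n_h, with W_h = N_h/N and N = 5600:
  stratum 1: (2300/5600)²·(1 − 267/2300)·13.90²/267 = 0.107897
  stratum 2: (3300/5600)²·(1 − 186/3300)·11.07²/186 = 0.215893
V_st = 0.32379
V_srs = (1 − 453/5600)·231.5/453 = 0.469698
Relative efficiency = V_srs / V_st = 0.469698/0.32379 = 1.4506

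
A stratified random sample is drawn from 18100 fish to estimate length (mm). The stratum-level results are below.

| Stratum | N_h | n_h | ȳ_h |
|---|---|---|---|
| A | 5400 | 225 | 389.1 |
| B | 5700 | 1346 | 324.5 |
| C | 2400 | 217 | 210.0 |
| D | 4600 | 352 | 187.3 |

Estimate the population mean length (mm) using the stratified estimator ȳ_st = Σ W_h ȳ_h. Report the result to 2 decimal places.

ȳ_st ≈ 293.72

N = Σ N_h = 18100. Stratum weights W_h = N_h/N.
ȳ_st = (5400·389.1 + 5700·324.5 + 2400·210.0 + 4600·187.3) / 18100 = 293.7221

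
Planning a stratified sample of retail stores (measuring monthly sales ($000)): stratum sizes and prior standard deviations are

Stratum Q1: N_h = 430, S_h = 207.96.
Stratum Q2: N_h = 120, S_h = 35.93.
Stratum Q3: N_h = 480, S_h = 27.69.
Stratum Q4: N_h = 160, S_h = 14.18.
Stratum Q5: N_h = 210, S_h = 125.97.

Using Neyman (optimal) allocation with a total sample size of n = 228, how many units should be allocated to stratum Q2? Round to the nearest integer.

7

Neyman allocation: n_h = n · N_h S_h / Σ N_i S_i, with n = 228.
  stratum Q1: N_h·S_h = 430·207.96 = 89422.80
  stratum Q2: N_h·S_h = 120·35.93 = 4311.60
  stratum Q3: N_h·S_h = 480·27.69 = 13291.20
  stratum Q4: N_h·S_h = 160·14.18 = 2268.80
  stratum Q5: N_h·S_h = 210·125.97 = 26453.70
Σ N_h S_h = 135748.10
n for stratum Q2 = 228·4311.60/135748.10 = 7.242 → 7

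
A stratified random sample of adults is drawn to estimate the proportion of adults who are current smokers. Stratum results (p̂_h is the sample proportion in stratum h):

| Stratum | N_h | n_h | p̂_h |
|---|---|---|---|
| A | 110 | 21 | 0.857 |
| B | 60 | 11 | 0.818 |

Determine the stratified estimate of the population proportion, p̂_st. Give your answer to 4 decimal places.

p̂_st ≈ 0.8432

N = 170; stratum weights W_h = N_h/N.
p̂_st = Σ W_h p̂_h = (110·0.857 + 60·0.818)/170 = 0.84324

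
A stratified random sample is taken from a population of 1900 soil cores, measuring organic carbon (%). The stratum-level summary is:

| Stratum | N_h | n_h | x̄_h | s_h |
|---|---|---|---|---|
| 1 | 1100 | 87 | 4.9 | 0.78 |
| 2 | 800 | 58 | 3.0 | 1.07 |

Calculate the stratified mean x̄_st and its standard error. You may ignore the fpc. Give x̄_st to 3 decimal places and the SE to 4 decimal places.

x̄_st = Σ W_h x̄_h = (1100·4.9 + 800·3.0)/1900 = 4.10000
V̂(x̄_st) = Σ W_h² s_h²/n_h, with W_h = N_h/N and N = 1900:
  stratum 1: (1100/1900)²·0.78²/87 = 0.00234395
  stratum 2: (800/1900)²·1.07²/58 = 0.00349955
V̂(x̄_st) = 0.0058435
SE(x̄_st) = √0.0058435 = 0.0764428

x̄_st ≈ 4.100, SE ≈ 0.0764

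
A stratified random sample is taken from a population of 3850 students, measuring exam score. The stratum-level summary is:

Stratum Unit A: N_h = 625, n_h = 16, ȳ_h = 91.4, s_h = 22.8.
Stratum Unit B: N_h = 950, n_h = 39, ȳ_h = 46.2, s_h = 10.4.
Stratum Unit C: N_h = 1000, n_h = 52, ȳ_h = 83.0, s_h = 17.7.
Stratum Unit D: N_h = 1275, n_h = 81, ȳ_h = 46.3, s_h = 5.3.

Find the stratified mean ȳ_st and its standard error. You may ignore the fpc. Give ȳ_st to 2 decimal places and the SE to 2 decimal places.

ȳ_st = Σ W_h ȳ_h = (625·91.4 + 950·46.2 + 1000·83.0 + 1275·46.3)/3850 = 63.12922
V̂(ȳ_st) = Σ W_h² s_h²/n_h, with W_h = N_h/N and N = 3850:
  stratum Unit A: (625/3850)²·22.8²/16 = 0.856226
  stratum Unit B: (950/3850)²·10.4²/39 = 0.16886
  stratum Unit C: (1000/3850)²·17.7²/52 = 0.406464
  stratum Unit D: (1275/3850)²·5.3²/81 = 0.0380334
V̂(ȳ_st) = 1.46958
SE(ȳ_st) = √1.46958 = 1.21226

ȳ_st ≈ 63.13, SE ≈ 1.21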